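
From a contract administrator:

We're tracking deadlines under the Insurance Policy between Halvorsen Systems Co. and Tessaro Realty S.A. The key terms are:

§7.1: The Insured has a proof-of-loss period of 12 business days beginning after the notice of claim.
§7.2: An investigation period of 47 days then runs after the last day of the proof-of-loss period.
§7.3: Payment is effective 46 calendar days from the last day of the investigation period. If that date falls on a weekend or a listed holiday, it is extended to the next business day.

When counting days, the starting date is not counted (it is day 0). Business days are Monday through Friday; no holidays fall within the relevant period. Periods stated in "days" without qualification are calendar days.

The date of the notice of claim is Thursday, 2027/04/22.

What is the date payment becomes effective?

2027/08/11

From Thursday, 2027/04/22, 12 business days (Apr 23, Apr 26, Apr 27, Apr 28, …, May 6, May 7, May 10, skipping weekends) brings us to Monday, 2027/05/10, which is the last day of the proof-of-loss period.
The last day of the investigation period: 2027/05/10 + 47 days = 2027/06/26.
The date payment becomes effective: 2027/06/26 + 46 days = 2027/08/11. 2027/08/11 is a Wednesday, so no roll-forward applies.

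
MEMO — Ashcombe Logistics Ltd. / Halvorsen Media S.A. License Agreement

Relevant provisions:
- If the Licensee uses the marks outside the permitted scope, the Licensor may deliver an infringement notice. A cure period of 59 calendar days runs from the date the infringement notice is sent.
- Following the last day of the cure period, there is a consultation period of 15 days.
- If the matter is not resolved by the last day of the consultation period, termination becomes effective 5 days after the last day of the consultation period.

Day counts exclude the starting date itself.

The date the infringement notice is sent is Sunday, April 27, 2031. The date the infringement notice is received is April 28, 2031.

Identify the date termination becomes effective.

July 15, 2031

The last day of the cure period: April 27, 2031 + 59 days = June 25, 2031.
The last day of the consultation period: 15 calendar days after June 25, 2031 is July 10, 2031.
The date termination becomes effective: 5 calendar days after July 10, 2031 is July 15, 2031.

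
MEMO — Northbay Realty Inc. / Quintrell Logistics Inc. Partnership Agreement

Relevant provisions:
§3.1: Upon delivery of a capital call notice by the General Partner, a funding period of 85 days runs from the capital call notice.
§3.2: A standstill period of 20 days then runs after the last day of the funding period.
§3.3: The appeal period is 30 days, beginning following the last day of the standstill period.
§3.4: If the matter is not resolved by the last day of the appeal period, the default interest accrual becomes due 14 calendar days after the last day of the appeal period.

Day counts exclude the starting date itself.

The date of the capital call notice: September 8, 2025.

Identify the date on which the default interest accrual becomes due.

The last day of the funding period: 85 calendar days after September 8, 2025 is December 2, 2025.
The last day of the standstill period: December 2, 2025 + 20 days = December 22, 2025.
Adding 30 calendar days to December 22, 2025 gives January 21, 2026, which is the last day of the appeal period.
The date on which the default interest accrual becomes due: January 21, 2026 + 14 days = February 4, 2026.

February 4, 2026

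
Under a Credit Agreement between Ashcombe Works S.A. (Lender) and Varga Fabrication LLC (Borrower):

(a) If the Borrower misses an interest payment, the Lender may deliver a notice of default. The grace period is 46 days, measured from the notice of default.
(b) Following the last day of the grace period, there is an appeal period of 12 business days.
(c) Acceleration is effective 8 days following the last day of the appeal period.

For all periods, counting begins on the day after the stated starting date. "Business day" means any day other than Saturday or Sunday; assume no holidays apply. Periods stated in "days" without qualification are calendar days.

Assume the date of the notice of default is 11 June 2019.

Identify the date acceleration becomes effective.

Adding 46 calendar days to 11 June 2019 gives 27 July 2019, which is the last day of the grace period.
From Saturday, 27 July 2019, 12 business days (Jul 29, Jul 30, Jul 31, Aug 1, …, Aug 9, Aug 12, Aug 13, skipping weekends) brings us to Tuesday, 13 August 2019, which is the last day of the appeal period.
Adding 8 calendar days to 13 August 2019 gives 21 August 2019, which is the date acceleration becomes effective.

21 August 2019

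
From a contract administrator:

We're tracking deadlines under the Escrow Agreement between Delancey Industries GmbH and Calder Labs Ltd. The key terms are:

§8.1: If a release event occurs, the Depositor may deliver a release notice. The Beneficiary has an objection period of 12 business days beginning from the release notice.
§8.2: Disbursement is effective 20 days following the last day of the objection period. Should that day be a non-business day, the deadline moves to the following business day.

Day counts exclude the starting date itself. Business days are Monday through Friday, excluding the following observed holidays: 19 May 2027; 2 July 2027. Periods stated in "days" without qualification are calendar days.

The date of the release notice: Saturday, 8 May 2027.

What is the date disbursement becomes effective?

15 June 2027

From Saturday, 8 May 2027, 12 business days (May 10, May 11, May 12, May 13, …, May 24, May 25, May 26, skipping weekends and the listed holiday on May 19) brings us to Wednesday, 26 May 2027, which is the last day of the objection period.
The date disbursement becomes effective: 26 May 2027 + 20 days = 15 June 2027. 15 June 2027 is a Tuesday and is not a listed holiday, so no roll-forward applies.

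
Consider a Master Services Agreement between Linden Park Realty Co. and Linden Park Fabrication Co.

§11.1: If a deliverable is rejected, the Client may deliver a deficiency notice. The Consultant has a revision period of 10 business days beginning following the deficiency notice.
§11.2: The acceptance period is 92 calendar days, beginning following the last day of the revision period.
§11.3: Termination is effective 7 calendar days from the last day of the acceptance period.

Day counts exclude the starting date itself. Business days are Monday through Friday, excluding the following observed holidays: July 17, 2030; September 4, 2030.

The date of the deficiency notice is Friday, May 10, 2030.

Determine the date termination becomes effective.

The last day of the revision period: 10 business days after Friday, May 10, 2030, skipping weekends — May 13, May 14, May 15, May 16, May 17, May 20, May 21, May 22, May 23, May 24 — lands on Friday, May 24, 2030.
Adding 92 calendar days to May 24, 2030 gives August 24, 2030, which is the last day of the acceptance period.
The date termination becomes effective: August 24, 2030 + 7 days = August 31, 2030.

August 31, 2030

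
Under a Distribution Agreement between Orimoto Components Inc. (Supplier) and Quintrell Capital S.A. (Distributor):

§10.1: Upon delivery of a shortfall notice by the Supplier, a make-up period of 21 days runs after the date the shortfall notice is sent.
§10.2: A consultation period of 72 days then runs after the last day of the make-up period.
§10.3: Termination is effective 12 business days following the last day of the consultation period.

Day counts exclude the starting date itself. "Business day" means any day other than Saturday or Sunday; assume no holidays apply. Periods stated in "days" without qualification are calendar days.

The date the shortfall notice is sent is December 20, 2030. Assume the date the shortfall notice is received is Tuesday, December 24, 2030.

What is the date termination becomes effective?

Adding 21 calendar days to December 20, 2030 gives January 10, 2031, which is the last day of the make-up period.
The last day of the consultation period: 72 calendar days after January 10, 2031 is March 23, 2031.
The date termination becomes effective: 12 business days after Sunday, March 23, 2031, skipping weekends — Mar 24, Mar 25, Mar 26, Mar 27, …, Apr 4, Apr 7, Apr 8 — lands on Tuesday, April 8, 2031.

April 8, 2031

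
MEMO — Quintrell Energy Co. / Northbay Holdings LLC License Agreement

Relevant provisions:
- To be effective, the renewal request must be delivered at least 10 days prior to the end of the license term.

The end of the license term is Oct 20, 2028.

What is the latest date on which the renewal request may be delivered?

Oct 10, 2028

Oct 20, 2028 minus 10 days is Oct 10, 2028.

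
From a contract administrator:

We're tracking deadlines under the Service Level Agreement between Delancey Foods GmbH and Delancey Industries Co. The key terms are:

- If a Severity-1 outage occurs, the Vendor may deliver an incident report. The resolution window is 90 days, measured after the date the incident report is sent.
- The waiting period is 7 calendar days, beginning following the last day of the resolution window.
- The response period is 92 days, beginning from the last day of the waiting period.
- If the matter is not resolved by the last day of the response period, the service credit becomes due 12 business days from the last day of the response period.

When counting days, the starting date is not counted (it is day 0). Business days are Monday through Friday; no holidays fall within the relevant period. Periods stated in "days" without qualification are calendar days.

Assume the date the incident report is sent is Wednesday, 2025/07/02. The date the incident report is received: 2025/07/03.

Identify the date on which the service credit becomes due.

The last day of the resolution window: 2025/07/02 + 90 days = 2025/09/30.
The last day of the waiting period: 7 calendar days after 2025/09/30 is 2025/10/07.
The last day of the response period: 92 calendar days after 2025/10/07 is 2026/01/07.
The date on which the service credit becomes due: 12 business days after Wednesday, 2026/01/07, skipping weekends — Jan 8, Jan 9, Jan 12, Jan 13, …, Jan 21, Jan 22, Jan 23 — lands on Friday, 2026/01/23.

2026/01/23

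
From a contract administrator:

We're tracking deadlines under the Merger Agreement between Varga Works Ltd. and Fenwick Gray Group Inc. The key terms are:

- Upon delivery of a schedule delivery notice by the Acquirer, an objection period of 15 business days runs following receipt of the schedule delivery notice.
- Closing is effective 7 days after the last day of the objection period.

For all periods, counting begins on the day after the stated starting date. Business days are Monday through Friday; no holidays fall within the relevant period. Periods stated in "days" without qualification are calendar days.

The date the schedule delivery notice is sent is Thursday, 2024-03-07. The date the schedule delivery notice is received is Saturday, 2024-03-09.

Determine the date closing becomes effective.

From Saturday, 2024-03-09, 15 business days (Mar 11, Mar 12, Mar 13, Mar 14, …, Mar 27, Mar 28, Mar 29, skipping weekends) brings us to Friday, 2024-03-29, which is the last day of the objection period.
The date closing becomes effective: 7 calendar days after 2024-03-29 is 2024-04-05.

2024-04-05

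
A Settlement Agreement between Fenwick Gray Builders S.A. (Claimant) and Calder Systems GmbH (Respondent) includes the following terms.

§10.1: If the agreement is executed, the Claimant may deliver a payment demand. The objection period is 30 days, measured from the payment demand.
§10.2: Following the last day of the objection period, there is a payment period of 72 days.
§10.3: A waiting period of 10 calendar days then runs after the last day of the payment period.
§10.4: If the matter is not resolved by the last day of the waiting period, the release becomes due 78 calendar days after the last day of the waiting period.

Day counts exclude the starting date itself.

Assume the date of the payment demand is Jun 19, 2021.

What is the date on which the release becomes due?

Dec 26, 2021

Adding 30 calendar days to Jun 19, 2021 gives Jul 19, 2021, which is the last day of the objection period.
Adding 72 calendar days to Jul 19, 2021 gives Sep 29, 2021, which is the last day of the payment period.
The last day of the waiting period: Sep 29, 2021 + 10 days = Oct 9, 2021.
Adding 78 calendar days to Oct 9, 2021 gives Dec 26, 2021, which is the date on which the release becomes due.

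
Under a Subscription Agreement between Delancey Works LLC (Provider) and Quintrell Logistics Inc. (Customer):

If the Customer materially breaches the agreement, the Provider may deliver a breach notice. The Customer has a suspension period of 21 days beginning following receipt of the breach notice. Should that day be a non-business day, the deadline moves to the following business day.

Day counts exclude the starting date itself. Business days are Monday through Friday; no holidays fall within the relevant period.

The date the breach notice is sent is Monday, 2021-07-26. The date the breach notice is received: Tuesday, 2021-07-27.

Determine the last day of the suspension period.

The last day of the suspension period: 2021-07-27 + 21 days = 2021-08-17. 2021-08-17 is a Tuesday, so no roll-forward applies.

2021-08-17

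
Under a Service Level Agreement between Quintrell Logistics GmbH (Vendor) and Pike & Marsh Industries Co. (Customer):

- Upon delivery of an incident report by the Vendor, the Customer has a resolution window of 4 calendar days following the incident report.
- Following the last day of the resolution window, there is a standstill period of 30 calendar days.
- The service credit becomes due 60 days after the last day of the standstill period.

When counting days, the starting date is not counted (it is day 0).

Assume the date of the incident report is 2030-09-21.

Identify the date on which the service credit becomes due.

The last day of the resolution window: 4 calendar days after 2030-09-21 is 2030-09-25.
The last day of the standstill period: 30 calendar days after 2030-09-25 is 2030-10-25.
Adding 60 calendar days to 2030-10-25 gives 2030-12-24, which is the date on which the service credit becomes due.

2030-12-24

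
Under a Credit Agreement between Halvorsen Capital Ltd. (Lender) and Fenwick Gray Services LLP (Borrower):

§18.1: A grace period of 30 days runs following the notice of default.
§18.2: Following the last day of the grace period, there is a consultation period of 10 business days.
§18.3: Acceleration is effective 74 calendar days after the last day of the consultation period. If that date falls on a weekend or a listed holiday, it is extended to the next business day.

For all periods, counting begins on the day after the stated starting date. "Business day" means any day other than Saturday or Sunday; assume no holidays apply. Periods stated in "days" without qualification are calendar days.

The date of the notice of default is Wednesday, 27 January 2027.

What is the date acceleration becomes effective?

The last day of the grace period: 27 January 2027 + 30 days = 26 February 2027.
The last day of the consultation period: counting 10 business days from Friday, 26 February 2027 (Mar 1, Mar 2, Mar 3, Mar 4, Mar 5, Mar 8, Mar 9, Mar 10, Mar 11, Mar 12, skipping weekends) reaches Friday, 12 March 2027.
Adding 74 calendar days to 12 March 2027 gives 25 May 2027, which is the date acceleration becomes effective. 25 May 2027 is a Tuesday, so no roll-forward applies.

25 May 2027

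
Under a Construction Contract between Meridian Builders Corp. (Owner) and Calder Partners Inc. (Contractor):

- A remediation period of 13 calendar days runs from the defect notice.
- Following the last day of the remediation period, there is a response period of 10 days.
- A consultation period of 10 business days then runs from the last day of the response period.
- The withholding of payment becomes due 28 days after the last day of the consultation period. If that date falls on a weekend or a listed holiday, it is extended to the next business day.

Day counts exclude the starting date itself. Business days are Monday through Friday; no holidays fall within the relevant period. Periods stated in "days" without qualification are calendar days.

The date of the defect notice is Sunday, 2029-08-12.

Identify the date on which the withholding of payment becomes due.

The last day of the remediation period: 2029-08-12 + 13 days = 2029-08-25.
The last day of the response period: 2029-08-25 + 10 days = 2029-09-04.
The last day of the consultation period: counting 10 business days from Tuesday, 2029-09-04 (Sep 5, Sep 6, Sep 7, Sep 10, Sep 11, Sep 12, Sep 13, Sep 14, Sep 17, Sep 18, skipping weekends) reaches Tuesday, 2029-09-18.
The date on which the withholding of payment becomes due: 28 calendar days after 2029-09-18 is 2029-10-16. 2029-10-16 is a Tuesday, so no roll-forward applies.

2029-10-16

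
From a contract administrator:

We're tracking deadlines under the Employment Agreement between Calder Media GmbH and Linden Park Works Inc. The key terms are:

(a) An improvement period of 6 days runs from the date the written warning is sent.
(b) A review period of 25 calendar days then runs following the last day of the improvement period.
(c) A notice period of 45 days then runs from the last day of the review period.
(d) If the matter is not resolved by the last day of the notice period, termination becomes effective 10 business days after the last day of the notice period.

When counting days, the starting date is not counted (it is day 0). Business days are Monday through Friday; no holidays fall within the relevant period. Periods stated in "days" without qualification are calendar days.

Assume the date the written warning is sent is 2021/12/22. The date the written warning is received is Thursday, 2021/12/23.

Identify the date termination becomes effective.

The last day of the improvement period: 2021/12/22 + 6 days = 2021/12/28.
The last day of the review period: 2021/12/28 + 25 days = 2022/01/22.
The last day of the notice period: 45 calendar days after 2022/01/22 is 2022/03/08.
The date termination becomes effective: counting 10 business days from Tuesday, 2022/03/08 (Mar 9, Mar 10, Mar 11, Mar 14, Mar 15, Mar 16, Mar 17, Mar 18, Mar 21, Mar 22, skipping weekends) reaches Tuesday, 2022/03/22.

2022/03/22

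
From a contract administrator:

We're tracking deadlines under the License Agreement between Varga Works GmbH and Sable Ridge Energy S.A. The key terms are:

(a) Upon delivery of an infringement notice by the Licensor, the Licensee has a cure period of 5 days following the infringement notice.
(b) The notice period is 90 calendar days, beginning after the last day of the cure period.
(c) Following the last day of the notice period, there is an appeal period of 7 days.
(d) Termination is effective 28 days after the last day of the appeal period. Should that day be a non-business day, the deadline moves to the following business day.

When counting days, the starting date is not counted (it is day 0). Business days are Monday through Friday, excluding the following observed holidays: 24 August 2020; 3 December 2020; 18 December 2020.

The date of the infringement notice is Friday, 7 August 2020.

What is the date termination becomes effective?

15 December 2020

The last day of the cure period: 5 calendar days after 7 August 2020 is 12 August 2020.
The last day of the notice period: 90 calendar days after 12 August 2020 is 10 November 2020.
Adding 7 calendar days to 10 November 2020 gives 17 November 2020, which is the last day of the appeal period.
The date termination becomes effective: 17 November 2020 + 28 days = 15 December 2020. 15 December 2020 is a Tuesday and is not a listed holiday, so no roll-forward applies.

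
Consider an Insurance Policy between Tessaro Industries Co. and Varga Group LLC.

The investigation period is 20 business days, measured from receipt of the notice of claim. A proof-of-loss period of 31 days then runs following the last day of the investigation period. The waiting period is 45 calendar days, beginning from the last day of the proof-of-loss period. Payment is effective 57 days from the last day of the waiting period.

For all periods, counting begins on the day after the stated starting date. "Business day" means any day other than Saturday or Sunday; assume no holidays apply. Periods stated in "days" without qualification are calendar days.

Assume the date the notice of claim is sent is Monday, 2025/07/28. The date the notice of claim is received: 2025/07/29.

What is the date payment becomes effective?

2026/01/06

The last day of the investigation period: 20 business days after Tuesday, 2025/07/29, skipping weekends — Jul 30, Jul 31, Aug 1, Aug 4, …, Aug 22, Aug 25, Aug 26 — lands on Tuesday, 2025/08/26.
The last day of the proof-of-loss period: 2025/08/26 + 31 days = 2025/09/26.
The last day of the waiting period: 2025/09/26 + 45 days = 2025/11/10.
Adding 57 calendar days to 2025/11/10 gives 2026/01/06, which is the date payment becomes effective.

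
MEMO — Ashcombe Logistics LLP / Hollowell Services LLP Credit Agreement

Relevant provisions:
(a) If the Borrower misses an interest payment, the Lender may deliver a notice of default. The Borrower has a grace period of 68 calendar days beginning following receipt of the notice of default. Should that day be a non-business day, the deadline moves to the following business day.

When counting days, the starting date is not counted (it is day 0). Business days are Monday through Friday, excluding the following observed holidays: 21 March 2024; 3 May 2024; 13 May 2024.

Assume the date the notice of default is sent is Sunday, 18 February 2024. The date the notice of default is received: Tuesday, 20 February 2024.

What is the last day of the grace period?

The last day of the grace period: 68 calendar days after 20 February 2024 is 28 April 2024. That falls on a Sunday, so it rolls to the next business day, Monday, 29 April 2024.

29 April 2024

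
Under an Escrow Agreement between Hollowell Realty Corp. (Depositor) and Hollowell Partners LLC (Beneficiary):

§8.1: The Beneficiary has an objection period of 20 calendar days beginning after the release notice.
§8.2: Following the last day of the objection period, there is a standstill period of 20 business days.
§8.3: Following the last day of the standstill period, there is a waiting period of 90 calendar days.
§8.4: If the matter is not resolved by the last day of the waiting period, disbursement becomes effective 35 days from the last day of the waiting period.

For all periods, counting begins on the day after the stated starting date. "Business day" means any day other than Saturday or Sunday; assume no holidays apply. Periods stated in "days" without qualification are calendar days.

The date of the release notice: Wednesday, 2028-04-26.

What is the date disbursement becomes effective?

2028-10-16

The last day of the objection period: 2028-04-26 + 20 days = 2028-05-16.
The last day of the standstill period: 20 business days after Tuesday, 2028-05-16, skipping weekends — May 17, May 18, May 19, May 22, …, Jun 9, Jun 12, Jun 13 — lands on Tuesday, 2028-06-13.
The last day of the waiting period: 90 calendar days after 2028-06-13 is 2028-09-11.
The date disbursement becomes effective: 2028-09-11 + 35 days = 2028-10-16.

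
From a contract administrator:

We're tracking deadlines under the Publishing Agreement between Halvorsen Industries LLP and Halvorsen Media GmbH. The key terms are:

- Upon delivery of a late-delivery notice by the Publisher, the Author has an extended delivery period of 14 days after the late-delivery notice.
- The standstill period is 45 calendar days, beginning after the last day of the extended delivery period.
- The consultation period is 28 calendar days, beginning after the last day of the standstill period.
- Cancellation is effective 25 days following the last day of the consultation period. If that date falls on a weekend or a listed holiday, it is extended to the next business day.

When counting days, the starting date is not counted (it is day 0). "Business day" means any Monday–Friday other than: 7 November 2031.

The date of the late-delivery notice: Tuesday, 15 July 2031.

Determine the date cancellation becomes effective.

Adding 14 calendar days to 15 July 2031 gives 29 July 2031, which is the last day of the extended delivery period.
Adding 45 calendar days to 29 July 2031 gives 12 September 2031, which is the last day of the standstill period.
The last day of the consultation period: 28 calendar days after 12 September 2031 is 10 October 2031.
The date cancellation becomes effective: 25 calendar days after 10 October 2031 is 4 November 2031. 4 November 2031 is a Tuesday and is not a listed holiday, so no roll-forward applies.

4 November 2031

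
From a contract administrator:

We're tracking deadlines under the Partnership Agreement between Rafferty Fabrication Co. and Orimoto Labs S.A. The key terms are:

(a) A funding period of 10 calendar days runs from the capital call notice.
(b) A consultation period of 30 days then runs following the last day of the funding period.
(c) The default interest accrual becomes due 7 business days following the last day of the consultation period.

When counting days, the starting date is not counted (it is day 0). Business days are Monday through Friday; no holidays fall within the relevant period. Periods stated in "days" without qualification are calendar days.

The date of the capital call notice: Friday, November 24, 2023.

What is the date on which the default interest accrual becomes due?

The last day of the funding period: 10 calendar days after November 24, 2023 is December 4, 2023.
The last day of the consultation period: 30 calendar days after December 4, 2023 is January 3, 2024.
From Wednesday, January 3, 2024, 7 business days (Jan 4, Jan 5, Jan 8, Jan 9, Jan 10, Jan 11, Jan 12, skipping weekends) brings us to Friday, January 12, 2024, which is the date on which the default interest accrual becomes due.

January 12, 2024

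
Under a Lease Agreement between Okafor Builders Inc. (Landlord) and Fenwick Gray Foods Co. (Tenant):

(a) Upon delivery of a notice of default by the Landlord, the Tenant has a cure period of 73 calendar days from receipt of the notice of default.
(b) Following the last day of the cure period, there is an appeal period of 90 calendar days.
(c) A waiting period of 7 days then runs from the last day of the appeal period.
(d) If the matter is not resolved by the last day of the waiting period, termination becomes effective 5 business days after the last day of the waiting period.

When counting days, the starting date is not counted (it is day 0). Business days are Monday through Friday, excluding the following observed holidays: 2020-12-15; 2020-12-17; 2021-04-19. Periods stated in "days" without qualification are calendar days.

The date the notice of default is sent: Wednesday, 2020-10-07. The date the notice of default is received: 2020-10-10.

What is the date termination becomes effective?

2021-04-05

Adding 73 calendar days to 2020-10-10 gives 2020-12-22, which is the last day of the cure period.
Adding 90 calendar days to 2020-12-22 gives 2021-03-22, which is the last day of the appeal period.
The last day of the waiting period: 7 calendar days after 2021-03-22 is 2021-03-29.
From Monday, 2021-03-29, 5 business days (Mar 30, Mar 31, Apr 1, Apr 2, Apr 5, skipping weekends) brings us to Monday, 2021-04-05, which is the date termination becomes effective.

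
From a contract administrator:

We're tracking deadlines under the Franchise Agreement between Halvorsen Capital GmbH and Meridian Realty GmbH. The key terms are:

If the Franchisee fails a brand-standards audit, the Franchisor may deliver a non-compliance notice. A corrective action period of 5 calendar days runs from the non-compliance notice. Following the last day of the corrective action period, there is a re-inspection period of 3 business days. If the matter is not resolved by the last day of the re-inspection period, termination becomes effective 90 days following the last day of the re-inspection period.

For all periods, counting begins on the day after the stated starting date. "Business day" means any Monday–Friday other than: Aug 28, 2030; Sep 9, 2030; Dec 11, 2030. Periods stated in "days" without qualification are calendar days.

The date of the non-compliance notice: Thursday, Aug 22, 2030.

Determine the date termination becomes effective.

Dec 1, 2030

The last day of the corrective action period: 5 calendar days after Aug 22, 2030 is Aug 27, 2030.
The last day of the re-inspection period: counting 3 business days from Tuesday, Aug 27, 2030 (Aug 29, Aug 30, Sep 2, skipping weekends and the listed holiday on Aug 28) reaches Monday, Sep 2, 2030.
The date termination becomes effective: Sep 2, 2030 + 90 days = Dec 1, 2030.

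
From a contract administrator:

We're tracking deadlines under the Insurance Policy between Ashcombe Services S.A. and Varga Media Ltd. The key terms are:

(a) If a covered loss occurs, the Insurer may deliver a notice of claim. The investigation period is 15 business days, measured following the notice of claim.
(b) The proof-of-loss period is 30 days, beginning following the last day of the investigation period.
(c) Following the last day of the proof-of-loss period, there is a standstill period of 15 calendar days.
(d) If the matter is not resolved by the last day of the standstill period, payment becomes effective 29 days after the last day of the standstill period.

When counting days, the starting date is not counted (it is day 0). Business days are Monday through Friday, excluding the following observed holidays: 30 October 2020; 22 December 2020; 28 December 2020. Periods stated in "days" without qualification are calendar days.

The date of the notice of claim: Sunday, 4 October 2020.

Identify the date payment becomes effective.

The last day of the investigation period: counting 15 business days from Sunday, 4 October 2020 (Oct 5, Oct 6, Oct 7, Oct 8, …, Oct 21, Oct 22, Oct 23, skipping weekends) reaches Friday, 23 October 2020.
The last day of the proof-of-loss period: 30 calendar days after 23 October 2020 is 22 November 2020.
The last day of the standstill period: 15 calendar days after 22 November 2020 is 7 December 2020.
The date payment becomes effective: 29 calendar days after 7 December 2020 is 5 January 2021.

5 January 2021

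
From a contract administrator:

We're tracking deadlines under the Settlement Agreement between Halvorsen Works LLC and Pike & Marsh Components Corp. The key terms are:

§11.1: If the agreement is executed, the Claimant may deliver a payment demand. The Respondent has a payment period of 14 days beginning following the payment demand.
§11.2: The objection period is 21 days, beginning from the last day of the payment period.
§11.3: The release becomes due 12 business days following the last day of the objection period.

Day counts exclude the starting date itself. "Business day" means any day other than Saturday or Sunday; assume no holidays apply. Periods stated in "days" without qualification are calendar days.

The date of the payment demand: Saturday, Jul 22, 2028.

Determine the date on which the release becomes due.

The last day of the payment period: 14 calendar days after Jul 22, 2028 is Aug 5, 2028.
Adding 21 calendar days to Aug 5, 2028 gives Aug 26, 2028, which is the last day of the objection period.
From Saturday, Aug 26, 2028, 12 business days (Aug 28, Aug 29, Aug 30, Aug 31, …, Sep 8, Sep 11, Sep 12, skipping weekends) brings us to Tuesday, Sep 12, 2028, which is the date on which the release becomes due.

Sep 12, 2028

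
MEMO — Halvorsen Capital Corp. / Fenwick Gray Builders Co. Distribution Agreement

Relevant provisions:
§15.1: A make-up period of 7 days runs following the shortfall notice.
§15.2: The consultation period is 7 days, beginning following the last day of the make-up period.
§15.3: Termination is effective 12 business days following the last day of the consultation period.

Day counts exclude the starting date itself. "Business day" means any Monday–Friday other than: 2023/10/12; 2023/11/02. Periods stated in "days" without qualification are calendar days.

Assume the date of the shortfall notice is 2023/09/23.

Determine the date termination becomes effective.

Adding 7 calendar days to 2023/09/23 gives 2023/09/30, which is the last day of the make-up period.
Adding 7 calendar days to 2023/09/30 gives 2023/10/07, which is the last day of the consultation period.
From Saturday, 2023/10/07, 12 business days (Oct 9, Oct 10, Oct 11, Oct 13, …, Oct 23, Oct 24, Oct 25, skipping weekends and the listed holiday on Oct 12) brings us to Wednesday, 2023/10/25, which is the date termination becomes effective.

2023/10/25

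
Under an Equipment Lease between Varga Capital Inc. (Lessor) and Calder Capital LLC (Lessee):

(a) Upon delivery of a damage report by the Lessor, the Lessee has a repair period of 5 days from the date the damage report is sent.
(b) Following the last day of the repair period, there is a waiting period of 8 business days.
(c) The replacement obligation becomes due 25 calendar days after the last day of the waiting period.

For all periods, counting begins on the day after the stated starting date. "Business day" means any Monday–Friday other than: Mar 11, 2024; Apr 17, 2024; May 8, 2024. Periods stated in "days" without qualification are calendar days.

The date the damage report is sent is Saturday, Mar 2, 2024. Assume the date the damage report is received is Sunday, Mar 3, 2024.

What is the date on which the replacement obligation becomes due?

The last day of the repair period: Mar 2, 2024 + 5 days = Mar 7, 2024.
From Thursday, Mar 7, 2024, 8 business days (Mar 8, Mar 12, Mar 13, Mar 14, Mar 15, Mar 18, Mar 19, Mar 20, skipping weekends and the listed holiday on Mar 11) brings us to Wednesday, Mar 20, 2024, which is the last day of the waiting period.
The date on which the replacement obligation becomes due: Mar 20, 2024 + 25 days = Apr 14, 2024.

Apr 14, 2024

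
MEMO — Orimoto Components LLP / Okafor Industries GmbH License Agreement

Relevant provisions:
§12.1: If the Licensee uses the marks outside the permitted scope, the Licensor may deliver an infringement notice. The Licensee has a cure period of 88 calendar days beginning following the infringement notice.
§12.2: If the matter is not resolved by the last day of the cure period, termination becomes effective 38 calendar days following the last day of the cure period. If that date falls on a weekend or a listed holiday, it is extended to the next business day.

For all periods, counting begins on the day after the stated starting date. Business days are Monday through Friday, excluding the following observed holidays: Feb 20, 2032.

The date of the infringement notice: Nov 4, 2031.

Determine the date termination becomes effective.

Mar 9, 2032

The last day of the cure period: Nov 4, 2031 + 88 days = Jan 31, 2032.
Adding 38 calendar days to Jan 31, 2032 gives Mar 9, 2032, which is the date termination becomes effective. Mar 9, 2032 is a Tuesday and is not a listed holiday, so no roll-forward applies.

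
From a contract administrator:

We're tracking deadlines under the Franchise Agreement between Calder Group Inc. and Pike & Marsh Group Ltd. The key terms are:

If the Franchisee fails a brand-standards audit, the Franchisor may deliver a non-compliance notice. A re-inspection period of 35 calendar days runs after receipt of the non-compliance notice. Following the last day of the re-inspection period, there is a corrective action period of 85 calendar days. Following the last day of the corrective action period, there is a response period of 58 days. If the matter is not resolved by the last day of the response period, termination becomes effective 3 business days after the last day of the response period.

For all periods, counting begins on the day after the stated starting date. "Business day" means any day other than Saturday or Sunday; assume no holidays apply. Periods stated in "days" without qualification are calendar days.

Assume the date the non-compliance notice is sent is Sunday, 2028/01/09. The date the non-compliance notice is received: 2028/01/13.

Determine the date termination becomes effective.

2028/07/12

Adding 35 calendar days to 2028/01/13 gives 2028/02/17, which is the last day of the re-inspection period.
Adding 85 calendar days to 2028/02/17 gives 2028/05/12, which is the last day of the corrective action period.
The last day of the response period: 58 calendar days after 2028/05/12 is 2028/07/09.
The date termination becomes effective: counting 3 business days from Sunday, 2028/07/09 (Jul 10, Jul 11, Jul 12, skipping weekends) reaches Wednesday, 2028/07/12.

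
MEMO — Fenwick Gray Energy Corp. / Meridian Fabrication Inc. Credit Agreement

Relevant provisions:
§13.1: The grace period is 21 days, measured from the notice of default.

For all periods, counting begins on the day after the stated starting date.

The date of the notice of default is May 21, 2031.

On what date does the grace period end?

Jun 11, 2031

The last day of the grace period: 21 calendar days after May 21, 2031 is Jun 11, 2031.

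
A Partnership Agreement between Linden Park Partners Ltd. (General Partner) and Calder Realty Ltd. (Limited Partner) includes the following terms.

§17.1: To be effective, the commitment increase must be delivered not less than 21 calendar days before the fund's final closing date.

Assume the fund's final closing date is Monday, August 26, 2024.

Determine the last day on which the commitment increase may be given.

August 5, 2024

Counting back 21 calendar days from August 26, 2024 gives August 5, 2024.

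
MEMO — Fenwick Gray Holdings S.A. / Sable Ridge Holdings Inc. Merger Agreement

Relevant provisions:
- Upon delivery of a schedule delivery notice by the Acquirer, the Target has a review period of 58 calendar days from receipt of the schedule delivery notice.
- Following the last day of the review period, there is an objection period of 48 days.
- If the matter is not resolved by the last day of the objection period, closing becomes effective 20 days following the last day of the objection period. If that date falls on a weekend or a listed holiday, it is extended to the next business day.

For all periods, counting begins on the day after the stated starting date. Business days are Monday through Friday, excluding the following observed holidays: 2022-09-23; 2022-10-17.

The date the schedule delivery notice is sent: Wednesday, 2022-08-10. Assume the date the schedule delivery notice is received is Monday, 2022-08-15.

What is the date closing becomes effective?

Adding 58 calendar days to 2022-08-15 gives 2022-10-12, which is the last day of the review period.
Adding 48 calendar days to 2022-10-12 gives 2022-11-29, which is the last day of the objection period.
The date closing becomes effective: 20 calendar days after 2022-11-29 is 2022-12-19. 2022-12-19 is a Monday and is not a listed holiday, so no roll-forward applies.

2022-12-19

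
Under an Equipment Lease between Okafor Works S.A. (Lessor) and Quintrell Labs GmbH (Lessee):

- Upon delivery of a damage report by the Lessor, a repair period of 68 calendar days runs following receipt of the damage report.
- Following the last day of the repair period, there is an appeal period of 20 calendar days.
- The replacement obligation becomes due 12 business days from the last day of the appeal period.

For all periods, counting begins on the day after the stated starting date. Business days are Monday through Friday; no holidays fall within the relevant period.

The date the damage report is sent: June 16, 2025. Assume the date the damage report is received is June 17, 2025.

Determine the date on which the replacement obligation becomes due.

Adding 68 calendar days to June 17, 2025 gives August 24, 2025, which is the last day of the repair period.
The last day of the appeal period: 20 calendar days after August 24, 2025 is September 13, 2025.
From Saturday, September 13, 2025, 12 business days (Sep 15, Sep 16, Sep 17, Sep 18, …, Sep 26, Sep 29, Sep 30, skipping weekends) brings us to Tuesday, September 30, 2025, which is the date on which the replacement obligation becomes due.

September 30, 2025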